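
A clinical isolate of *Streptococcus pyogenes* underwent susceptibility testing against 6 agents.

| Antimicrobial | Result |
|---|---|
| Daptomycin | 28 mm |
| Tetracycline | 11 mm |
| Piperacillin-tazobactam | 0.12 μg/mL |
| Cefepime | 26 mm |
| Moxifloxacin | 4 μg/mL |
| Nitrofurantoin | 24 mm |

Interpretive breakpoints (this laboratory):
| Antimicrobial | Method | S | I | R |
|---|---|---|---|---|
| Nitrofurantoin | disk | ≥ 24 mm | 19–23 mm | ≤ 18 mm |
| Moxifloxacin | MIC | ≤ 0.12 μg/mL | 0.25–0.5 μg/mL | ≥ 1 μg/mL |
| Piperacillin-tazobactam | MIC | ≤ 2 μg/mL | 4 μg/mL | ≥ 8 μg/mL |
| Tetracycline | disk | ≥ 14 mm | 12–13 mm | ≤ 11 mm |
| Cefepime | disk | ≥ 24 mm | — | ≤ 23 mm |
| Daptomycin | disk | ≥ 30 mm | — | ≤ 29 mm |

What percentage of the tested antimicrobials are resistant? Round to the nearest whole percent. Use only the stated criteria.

Daptomycin 28 mm: ≤ 29 mm → resistant
Tetracycline (11 mm) ≤ 11 mm — Resistant
Piperacillin-tazobactam: 0.12 μg/mL is ≤ 2 μg/mL — susceptible
Cefepime 26 mm: ≥ 24 mm — S
Moxifloxacin (4 μg/mL) ≥ 1 μg/mL ⇒ Resistant
Nitrofurantoin 24 mm: ≥ 24 mm ⇒ S
Resistant: 3/6

50%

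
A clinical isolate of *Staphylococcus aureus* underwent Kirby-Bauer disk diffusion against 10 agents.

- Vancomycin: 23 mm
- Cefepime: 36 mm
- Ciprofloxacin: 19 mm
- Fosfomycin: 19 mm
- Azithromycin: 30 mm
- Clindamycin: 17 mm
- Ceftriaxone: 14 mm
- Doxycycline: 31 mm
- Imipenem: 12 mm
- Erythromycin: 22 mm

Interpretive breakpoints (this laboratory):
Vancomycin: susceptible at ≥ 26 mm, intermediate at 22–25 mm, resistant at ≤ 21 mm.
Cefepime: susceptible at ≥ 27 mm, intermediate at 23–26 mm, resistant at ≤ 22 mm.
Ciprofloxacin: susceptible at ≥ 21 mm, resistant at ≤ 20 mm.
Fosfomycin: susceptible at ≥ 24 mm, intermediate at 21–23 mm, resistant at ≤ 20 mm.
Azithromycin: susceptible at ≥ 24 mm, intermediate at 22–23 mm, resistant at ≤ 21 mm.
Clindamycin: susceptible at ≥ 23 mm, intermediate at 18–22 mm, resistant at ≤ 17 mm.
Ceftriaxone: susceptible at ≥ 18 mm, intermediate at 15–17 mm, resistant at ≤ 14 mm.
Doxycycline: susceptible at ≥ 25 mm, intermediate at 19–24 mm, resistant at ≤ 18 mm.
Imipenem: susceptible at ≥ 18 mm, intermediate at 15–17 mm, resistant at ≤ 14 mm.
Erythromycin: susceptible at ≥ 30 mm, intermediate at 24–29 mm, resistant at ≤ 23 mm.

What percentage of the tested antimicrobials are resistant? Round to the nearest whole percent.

60%

Vancomycin 23 mm: in 22–25 mm ⇒ intermediate
Cefepime (36 mm) ≥ 27 mm → Susceptible
Ciprofloxacin: 19 mm is ≤ 20 mm ⇒ Resistant
Fosfomycin (19 mm) ≤ 20 mm ⇒ R
Azithromycin 30 mm: ≥ 24 mm ⇒ S
Clindamycin 17 mm: ≤ 17 mm ⇒ resistant
Ceftriaxone: 14 mm is ≤ 14 mm — Resistant
Doxycycline 31 mm: ≥ 25 mm ⇒ Susceptible
Imipenem (12 mm) ≤ 14 mm ⇒ R
Erythromycin (22 mm) ≤ 23 mm → R
Resistant: 6/10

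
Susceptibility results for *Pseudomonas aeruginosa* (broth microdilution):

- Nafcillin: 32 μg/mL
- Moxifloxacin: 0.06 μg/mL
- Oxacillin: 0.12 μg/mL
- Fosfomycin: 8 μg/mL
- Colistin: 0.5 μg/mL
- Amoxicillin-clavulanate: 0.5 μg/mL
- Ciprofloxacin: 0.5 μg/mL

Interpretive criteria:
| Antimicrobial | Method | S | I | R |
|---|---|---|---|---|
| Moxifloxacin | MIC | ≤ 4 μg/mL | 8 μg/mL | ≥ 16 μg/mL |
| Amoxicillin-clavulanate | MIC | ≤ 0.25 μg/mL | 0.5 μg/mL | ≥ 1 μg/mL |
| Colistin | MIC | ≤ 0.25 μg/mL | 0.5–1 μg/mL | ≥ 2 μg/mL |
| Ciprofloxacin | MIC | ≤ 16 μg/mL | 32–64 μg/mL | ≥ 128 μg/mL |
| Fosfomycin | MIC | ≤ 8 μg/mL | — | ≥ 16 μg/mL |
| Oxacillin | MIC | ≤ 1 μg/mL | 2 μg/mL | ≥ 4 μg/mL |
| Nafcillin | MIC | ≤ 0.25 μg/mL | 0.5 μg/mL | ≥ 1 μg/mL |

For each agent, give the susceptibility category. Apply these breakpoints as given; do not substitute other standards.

Nafcillin 32 μg/mL: ≥ 1 μg/mL ⇒ resistant
Moxifloxacin 0.06 μg/mL: ≤ 4 μg/mL — S
Oxacillin (0.12 μg/mL) ≤ 1 μg/mL → S
Fosfomycin: 8 μg/mL is ≤ 8 μg/mL — S
Colistin: 0.5 μg/mL is in 0.5–1 μg/mL ⇒ intermediate
Amoxicillin-clavulanate (0.5 μg/mL) = 0.5 μg/mL ⇒ intermediate
Ciprofloxacin 0.5 μg/mL: ≤ 16 μg/mL → Susceptible

R, S, S, S, I, I, S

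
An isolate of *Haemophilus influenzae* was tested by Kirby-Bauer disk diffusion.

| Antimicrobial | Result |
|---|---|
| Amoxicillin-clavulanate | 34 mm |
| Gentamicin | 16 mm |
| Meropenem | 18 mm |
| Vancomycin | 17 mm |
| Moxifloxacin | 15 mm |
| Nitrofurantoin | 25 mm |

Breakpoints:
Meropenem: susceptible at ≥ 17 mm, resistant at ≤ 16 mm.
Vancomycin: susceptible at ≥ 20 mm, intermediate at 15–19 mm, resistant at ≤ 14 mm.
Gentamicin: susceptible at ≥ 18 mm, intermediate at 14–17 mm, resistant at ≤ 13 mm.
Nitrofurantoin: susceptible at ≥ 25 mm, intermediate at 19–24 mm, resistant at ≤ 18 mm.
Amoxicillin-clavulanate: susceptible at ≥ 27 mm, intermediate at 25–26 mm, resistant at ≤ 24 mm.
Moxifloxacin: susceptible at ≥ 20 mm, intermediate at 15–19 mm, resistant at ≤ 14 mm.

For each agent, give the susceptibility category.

Amoxicillin-clavulanate: 34 mm is ≥ 27 mm → susceptible
Gentamicin: 16 mm is in 14–17 mm ⇒ Intermediate
Meropenem (18 mm) ≥ 17 mm ⇒ susceptible
Vancomycin: 17 mm is in 15–19 mm → I
Moxifloxacin 15 mm: in 15–19 mm ⇒ I
Nitrofurantoin: 25 mm is ≥ 25 mm → S

S, I, S, I, I, S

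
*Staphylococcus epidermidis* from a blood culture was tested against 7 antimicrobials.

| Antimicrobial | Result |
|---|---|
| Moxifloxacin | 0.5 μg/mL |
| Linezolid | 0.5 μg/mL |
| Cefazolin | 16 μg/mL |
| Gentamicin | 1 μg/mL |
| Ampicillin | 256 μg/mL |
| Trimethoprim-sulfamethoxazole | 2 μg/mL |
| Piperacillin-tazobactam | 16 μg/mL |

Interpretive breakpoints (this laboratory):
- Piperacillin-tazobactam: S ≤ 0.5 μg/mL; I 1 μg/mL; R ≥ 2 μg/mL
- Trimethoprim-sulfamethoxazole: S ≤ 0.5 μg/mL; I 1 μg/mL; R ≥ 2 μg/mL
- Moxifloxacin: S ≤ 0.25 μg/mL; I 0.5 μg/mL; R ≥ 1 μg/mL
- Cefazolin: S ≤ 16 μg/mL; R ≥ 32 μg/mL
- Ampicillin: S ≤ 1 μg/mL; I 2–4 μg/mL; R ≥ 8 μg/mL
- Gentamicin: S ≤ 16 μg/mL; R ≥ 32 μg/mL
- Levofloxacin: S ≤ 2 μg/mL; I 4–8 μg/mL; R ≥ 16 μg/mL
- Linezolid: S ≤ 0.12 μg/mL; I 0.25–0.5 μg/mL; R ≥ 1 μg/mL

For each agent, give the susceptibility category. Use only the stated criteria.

Moxifloxacin 0.5 μg/mL: = 0.5 μg/mL — I
Linezolid 0.5 μg/mL: in 0.25–0.5 μg/mL — I
Cefazolin 16 μg/mL: ≤ 16 μg/mL ⇒ S
Gentamicin 1 μg/mL: ≤ 16 μg/mL — Susceptible
Ampicillin (256 μg/mL) ≥ 8 μg/mL ⇒ R
Trimethoprim-sulfamethoxazole: 2 μg/mL is ≥ 2 μg/mL → R
Piperacillin-tazobactam: 16 μg/mL is ≥ 2 μg/mL — R

I, I, S, S, R, R, R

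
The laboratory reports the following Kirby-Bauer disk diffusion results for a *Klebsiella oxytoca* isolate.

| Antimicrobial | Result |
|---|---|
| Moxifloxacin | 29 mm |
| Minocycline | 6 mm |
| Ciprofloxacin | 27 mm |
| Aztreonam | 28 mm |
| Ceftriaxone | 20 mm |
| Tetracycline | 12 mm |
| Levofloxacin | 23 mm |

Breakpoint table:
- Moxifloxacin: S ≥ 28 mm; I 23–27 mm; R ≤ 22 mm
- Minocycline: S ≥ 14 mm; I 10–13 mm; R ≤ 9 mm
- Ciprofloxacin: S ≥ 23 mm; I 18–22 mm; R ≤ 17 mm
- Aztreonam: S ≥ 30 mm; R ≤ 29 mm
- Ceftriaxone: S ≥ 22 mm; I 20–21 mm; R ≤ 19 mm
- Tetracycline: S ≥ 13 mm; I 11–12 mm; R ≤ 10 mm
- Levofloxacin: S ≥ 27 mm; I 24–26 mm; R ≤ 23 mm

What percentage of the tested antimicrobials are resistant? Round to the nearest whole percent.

Moxifloxacin (29 mm) ≥ 28 mm ⇒ S
Minocycline 6 mm: ≤ 9 mm — resistant
Ciprofloxacin 27 mm: ≥ 23 mm ⇒ S
Aztreonam: 28 mm is ≤ 29 mm → R
Ceftriaxone (20 mm) in 20–21 mm → intermediate
Tetracycline (12 mm) in 11–12 mm — intermediate
Levofloxacin: 23 mm is ≤ 23 mm — resistant
Resistant: 3/7

43%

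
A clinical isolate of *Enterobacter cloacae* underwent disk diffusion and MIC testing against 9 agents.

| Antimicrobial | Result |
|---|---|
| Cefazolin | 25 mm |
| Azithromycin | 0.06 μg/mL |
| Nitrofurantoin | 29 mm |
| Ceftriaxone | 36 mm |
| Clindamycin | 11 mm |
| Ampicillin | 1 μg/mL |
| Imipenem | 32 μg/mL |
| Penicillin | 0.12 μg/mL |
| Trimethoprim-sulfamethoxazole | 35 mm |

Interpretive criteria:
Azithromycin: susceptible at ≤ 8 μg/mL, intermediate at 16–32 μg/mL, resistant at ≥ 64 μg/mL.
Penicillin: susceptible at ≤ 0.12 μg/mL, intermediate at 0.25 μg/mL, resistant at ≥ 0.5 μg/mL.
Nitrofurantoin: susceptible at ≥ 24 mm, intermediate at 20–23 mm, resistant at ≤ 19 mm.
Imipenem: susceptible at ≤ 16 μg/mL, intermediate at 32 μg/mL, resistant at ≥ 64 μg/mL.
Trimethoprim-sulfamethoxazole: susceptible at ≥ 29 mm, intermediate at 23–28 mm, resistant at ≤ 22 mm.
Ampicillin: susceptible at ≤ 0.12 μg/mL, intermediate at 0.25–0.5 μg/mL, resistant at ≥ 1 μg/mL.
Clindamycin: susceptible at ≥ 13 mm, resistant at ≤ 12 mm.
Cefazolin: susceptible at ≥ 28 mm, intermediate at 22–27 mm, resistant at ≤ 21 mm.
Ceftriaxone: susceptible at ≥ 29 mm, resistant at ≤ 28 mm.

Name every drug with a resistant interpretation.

Cefazolin: 25 mm is in 22–27 mm ⇒ I
Azithromycin (0.06 μg/mL) ≤ 8 μg/mL — Susceptible
Nitrofurantoin: 29 mm is ≥ 24 mm ⇒ Susceptible
Ceftriaxone: 36 mm is ≥ 29 mm ⇒ S
Clindamycin: 11 mm is ≤ 12 mm — R
Ampicillin (1 μg/mL) ≥ 1 μg/mL ⇒ R
Imipenem: 32 μg/mL is = 32 μg/mL → Intermediate
Penicillin (0.12 μg/mL) ≤ 0.12 μg/mL ⇒ S
Trimethoprim-sulfamethoxazole: 35 mm is ≥ 29 mm → susceptible

clindamycin, ampicillin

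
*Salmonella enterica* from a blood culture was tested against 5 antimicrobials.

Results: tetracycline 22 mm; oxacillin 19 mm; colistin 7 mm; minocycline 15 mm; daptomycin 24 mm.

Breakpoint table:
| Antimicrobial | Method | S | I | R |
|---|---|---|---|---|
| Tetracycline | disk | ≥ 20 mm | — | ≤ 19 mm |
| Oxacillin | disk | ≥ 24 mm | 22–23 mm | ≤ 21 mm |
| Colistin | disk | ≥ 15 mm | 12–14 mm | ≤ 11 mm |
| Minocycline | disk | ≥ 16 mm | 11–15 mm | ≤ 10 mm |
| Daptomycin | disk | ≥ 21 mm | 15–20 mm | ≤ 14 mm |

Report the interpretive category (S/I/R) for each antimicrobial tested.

Tetracycline: 22 mm is ≥ 20 mm ⇒ S
Oxacillin (19 mm) ≤ 21 mm → resistant
Colistin 7 mm: ≤ 11 mm → Resistant
Minocycline (15 mm) in 11–15 mm — I
Daptomycin (24 mm) ≥ 21 mm ⇒ S

S, R, R, I, S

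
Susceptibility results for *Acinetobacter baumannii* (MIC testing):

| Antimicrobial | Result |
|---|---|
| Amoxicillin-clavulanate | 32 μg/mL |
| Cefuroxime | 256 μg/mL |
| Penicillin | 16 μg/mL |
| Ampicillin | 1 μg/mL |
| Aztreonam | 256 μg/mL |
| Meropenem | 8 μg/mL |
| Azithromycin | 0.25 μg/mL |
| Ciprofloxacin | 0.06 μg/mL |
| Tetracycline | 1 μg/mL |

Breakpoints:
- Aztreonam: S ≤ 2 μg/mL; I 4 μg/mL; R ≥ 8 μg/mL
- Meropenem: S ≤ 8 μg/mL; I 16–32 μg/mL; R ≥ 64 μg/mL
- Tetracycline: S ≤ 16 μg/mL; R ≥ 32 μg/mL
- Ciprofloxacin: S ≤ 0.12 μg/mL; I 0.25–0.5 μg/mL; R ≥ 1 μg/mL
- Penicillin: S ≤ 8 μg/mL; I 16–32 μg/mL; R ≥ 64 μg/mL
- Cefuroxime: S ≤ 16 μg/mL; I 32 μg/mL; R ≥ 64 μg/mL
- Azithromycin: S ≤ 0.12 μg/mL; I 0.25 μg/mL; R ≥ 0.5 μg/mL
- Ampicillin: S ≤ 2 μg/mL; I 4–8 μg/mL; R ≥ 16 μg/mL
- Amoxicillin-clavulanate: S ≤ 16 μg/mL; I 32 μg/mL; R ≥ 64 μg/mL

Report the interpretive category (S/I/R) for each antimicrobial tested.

I, R, I, S, R, S, I, S, S

Amoxicillin-clavulanate: 32 μg/mL is = 32 μg/mL — I
Cefuroxime 256 μg/mL: ≥ 64 μg/mL → resistant
Penicillin: 16 μg/mL is in 16–32 μg/mL → Intermediate
Ampicillin 1 μg/mL: ≤ 2 μg/mL → susceptible
Aztreonam (256 μg/mL) ≥ 8 μg/mL — resistant
Meropenem (8 μg/mL) ≤ 8 μg/mL ⇒ S
Azithromycin (0.25 μg/mL) = 0.25 μg/mL → Intermediate
Ciprofloxacin (0.06 μg/mL) ≤ 0.12 μg/mL — susceptible
Tetracycline 1 μg/mL: ≤ 16 μg/mL — susceptible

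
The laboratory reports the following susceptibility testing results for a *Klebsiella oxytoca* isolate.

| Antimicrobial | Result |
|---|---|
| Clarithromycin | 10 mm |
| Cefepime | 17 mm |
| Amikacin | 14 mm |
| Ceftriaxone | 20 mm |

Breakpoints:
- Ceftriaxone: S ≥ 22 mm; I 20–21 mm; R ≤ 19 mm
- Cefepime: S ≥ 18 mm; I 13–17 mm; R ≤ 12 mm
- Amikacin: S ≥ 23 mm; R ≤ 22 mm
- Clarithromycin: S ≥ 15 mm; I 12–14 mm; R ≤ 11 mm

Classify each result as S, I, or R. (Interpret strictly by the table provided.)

R, I, R, I

Clarithromycin 10 mm: ≤ 11 mm ⇒ R
Cefepime: 17 mm is in 13–17 mm → intermediate
Amikacin (14 mm) ≤ 22 mm — resistant
Ceftriaxone 20 mm: in 20–21 mm — I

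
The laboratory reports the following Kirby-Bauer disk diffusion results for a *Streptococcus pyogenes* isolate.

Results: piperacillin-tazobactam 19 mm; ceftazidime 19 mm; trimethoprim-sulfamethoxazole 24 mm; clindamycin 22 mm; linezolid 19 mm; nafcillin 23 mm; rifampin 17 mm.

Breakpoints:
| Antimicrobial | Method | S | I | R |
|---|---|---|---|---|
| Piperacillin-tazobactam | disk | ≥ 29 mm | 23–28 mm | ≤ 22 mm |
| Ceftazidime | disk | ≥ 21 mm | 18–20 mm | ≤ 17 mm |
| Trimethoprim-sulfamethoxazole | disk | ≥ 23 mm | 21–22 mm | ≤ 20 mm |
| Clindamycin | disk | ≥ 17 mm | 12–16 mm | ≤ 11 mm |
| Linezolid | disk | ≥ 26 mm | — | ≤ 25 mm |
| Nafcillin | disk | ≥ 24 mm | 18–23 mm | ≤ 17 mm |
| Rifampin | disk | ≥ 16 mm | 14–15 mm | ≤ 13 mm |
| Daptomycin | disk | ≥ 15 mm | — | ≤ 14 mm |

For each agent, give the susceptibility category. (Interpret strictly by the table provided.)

R, I, S, S, R, I, S

Piperacillin-tazobactam (19 mm) ≤ 22 mm ⇒ resistant
Ceftazidime: 19 mm is in 18–20 mm ⇒ intermediate
Trimethoprim-sulfamethoxazole 24 mm: ≥ 23 mm ⇒ susceptible
Clindamycin (22 mm) ≥ 17 mm ⇒ S
Linezolid 19 mm: ≤ 25 mm ⇒ Resistant
Nafcillin: 23 mm is in 18–23 mm — intermediate
Rifampin (17 mm) ≥ 16 mm → Susceptible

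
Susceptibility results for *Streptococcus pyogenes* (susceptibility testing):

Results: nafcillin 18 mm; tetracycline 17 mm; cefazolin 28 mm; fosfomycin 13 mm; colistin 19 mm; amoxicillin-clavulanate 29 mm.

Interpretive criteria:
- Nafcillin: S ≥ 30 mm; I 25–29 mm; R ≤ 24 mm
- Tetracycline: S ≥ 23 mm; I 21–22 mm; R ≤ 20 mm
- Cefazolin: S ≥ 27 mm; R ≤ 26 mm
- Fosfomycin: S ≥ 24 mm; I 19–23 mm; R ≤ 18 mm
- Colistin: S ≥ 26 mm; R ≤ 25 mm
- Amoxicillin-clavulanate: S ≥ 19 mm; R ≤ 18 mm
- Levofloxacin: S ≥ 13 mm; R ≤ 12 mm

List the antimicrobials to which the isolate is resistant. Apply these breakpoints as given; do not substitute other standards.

Nafcillin 18 mm: ≤ 24 mm ⇒ resistant
Tetracycline: 17 mm is ≤ 20 mm — resistant
Cefazolin: 28 mm is ≥ 27 mm → susceptible
Fosfomycin: 13 mm is ≤ 18 mm → Resistant
Colistin: 19 mm is ≤ 25 mm — Resistant
Amoxicillin-clavulanate: 29 mm is ≥ 19 mm → susceptible

nafcillin, tetracycline, fosfomycin, colistin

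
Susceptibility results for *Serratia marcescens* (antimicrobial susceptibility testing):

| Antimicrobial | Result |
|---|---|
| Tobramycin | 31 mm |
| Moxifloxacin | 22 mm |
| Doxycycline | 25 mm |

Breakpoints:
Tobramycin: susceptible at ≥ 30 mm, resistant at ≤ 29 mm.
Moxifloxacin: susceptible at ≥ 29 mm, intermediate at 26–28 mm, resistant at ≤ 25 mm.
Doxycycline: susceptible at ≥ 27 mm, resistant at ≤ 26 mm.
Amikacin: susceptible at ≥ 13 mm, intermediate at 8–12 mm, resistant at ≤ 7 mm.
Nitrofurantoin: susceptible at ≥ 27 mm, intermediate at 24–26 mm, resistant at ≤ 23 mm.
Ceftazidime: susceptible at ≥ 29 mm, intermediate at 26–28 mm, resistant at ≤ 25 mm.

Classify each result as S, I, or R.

S, R, R

Tobramycin 31 mm: ≥ 30 mm ⇒ susceptible
Moxifloxacin: 22 mm is ≤ 25 mm → R
Doxycycline 25 mm: ≤ 26 mm → resistant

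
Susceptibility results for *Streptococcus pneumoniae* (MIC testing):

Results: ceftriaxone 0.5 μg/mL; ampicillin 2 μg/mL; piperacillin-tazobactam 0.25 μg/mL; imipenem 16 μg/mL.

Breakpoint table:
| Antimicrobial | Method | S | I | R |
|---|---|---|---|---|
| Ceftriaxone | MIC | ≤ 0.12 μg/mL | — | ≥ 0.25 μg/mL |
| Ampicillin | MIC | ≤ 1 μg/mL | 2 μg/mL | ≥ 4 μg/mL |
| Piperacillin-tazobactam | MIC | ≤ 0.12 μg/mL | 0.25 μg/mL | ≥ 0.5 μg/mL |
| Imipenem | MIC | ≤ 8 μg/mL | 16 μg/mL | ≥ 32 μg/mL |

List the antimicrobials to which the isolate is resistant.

Ceftriaxone (0.5 μg/mL) ≥ 0.25 μg/mL — R
Ampicillin (2 μg/mL) = 2 μg/mL ⇒ I
Piperacillin-tazobactam 0.25 μg/mL: = 0.25 μg/mL → I
Imipenem (16 μg/mL) = 16 μg/mL → I

ceftriaxone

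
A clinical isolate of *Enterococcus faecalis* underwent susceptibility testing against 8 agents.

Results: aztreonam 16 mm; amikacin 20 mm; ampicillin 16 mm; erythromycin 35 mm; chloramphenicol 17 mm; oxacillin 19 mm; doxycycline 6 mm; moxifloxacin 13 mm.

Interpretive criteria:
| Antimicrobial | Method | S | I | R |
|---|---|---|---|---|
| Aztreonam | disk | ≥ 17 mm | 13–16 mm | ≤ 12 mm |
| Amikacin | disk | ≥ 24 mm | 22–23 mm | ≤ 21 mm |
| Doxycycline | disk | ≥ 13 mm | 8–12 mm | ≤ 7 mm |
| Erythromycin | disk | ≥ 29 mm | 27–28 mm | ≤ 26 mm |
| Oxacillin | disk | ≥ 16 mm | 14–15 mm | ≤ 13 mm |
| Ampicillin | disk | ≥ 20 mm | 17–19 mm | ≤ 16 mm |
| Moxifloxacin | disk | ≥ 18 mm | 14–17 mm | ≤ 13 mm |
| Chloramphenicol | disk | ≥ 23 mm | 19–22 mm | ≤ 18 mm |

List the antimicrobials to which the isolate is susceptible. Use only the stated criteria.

Aztreonam 16 mm: in 13–16 mm → I
Amikacin 20 mm: ≤ 21 mm → Resistant
Ampicillin 16 mm: ≤ 16 mm ⇒ R
Erythromycin: 35 mm is ≥ 29 mm — susceptible
Chloramphenicol 17 mm: ≤ 18 mm ⇒ R
Oxacillin: 19 mm is ≥ 16 mm — susceptible
Doxycycline (6 mm) ≤ 7 mm — R
Moxifloxacin 13 mm: ≤ 13 mm ⇒ resistant

erythromycin, oxacillin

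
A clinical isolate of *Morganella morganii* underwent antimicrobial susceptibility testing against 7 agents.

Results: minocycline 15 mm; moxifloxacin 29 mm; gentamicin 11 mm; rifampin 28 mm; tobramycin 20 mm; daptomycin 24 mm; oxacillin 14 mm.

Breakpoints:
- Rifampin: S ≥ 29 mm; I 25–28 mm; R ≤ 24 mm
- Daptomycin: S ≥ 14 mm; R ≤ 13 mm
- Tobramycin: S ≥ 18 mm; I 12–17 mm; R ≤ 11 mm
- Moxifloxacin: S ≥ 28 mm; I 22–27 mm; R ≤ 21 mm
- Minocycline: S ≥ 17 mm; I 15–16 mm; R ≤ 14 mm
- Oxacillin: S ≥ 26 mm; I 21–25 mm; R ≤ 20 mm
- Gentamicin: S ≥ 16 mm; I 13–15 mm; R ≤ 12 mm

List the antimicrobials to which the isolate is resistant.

Minocycline 15 mm: in 15–16 mm — intermediate
Moxifloxacin 29 mm: ≥ 28 mm — Susceptible
Gentamicin 11 mm: ≤ 12 mm — resistant
Rifampin: 28 mm is in 25–28 mm → intermediate
Tobramycin: 20 mm is ≥ 18 mm → S
Daptomycin 24 mm: ≥ 14 mm — Susceptible
Oxacillin: 14 mm is ≤ 20 mm ⇒ Resistant

gentamicin, oxacillin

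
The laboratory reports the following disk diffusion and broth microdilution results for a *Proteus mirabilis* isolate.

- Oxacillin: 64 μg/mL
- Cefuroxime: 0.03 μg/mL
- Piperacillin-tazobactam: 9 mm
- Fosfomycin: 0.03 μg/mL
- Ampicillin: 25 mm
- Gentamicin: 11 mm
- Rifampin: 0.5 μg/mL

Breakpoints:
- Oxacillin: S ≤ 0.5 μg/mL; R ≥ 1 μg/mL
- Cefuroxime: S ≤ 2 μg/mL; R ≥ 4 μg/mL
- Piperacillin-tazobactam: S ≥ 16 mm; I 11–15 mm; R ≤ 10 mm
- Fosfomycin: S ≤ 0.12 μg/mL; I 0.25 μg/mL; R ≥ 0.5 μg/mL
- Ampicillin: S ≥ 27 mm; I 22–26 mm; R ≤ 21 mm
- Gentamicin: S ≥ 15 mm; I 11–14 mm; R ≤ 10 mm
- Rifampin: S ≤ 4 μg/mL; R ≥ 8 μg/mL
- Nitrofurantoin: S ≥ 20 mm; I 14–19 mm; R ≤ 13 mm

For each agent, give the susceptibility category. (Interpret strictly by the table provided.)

R, S, R, S, I, I, S

Oxacillin (64 μg/mL) ≥ 1 μg/mL → Resistant
Cefuroxime: 0.03 μg/mL is ≤ 2 μg/mL — Susceptible
Piperacillin-tazobactam 9 mm: ≤ 10 mm → Resistant
Fosfomycin: 0.03 μg/mL is ≤ 0.12 μg/mL ⇒ S
Ampicillin 25 mm: in 22–26 mm → I
Gentamicin 11 mm: in 11–14 mm → I
Rifampin 0.5 μg/mL: ≤ 4 μg/mL — S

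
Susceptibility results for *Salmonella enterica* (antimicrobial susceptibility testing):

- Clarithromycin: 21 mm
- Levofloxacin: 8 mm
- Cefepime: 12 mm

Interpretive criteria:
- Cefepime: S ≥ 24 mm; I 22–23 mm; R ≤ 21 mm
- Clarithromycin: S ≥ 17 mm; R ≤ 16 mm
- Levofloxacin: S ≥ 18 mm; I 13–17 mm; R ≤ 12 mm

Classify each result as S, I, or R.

S, R, R

Clarithromycin 21 mm: ≥ 17 mm — Susceptible
Levofloxacin 8 mm: ≤ 12 mm → Resistant
Cefepime (12 mm) ≤ 21 mm ⇒ resistant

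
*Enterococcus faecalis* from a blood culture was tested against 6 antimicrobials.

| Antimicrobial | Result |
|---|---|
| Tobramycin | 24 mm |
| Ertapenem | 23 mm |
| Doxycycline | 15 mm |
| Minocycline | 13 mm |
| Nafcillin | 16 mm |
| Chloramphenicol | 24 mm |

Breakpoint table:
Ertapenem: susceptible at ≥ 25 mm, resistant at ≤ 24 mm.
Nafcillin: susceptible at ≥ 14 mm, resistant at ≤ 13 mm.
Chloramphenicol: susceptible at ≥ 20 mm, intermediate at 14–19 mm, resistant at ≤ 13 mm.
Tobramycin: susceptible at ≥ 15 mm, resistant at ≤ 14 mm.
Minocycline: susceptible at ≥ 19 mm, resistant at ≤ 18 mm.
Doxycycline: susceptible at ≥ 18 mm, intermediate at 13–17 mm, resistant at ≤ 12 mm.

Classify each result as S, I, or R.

S, R, I, R, S, S

Tobramycin 24 mm: ≥ 15 mm ⇒ susceptible
Ertapenem: 23 mm is ≤ 24 mm → Resistant
Doxycycline: 15 mm is in 13–17 mm ⇒ intermediate
Minocycline 13 mm: ≤ 18 mm — R
Nafcillin (16 mm) ≥ 14 mm — S
Chloramphenicol: 24 mm is ≥ 20 mm — S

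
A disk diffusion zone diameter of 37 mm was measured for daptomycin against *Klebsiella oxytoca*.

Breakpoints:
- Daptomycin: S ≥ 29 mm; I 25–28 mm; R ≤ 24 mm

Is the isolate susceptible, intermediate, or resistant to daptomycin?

Daptomycin: 37 mm is ≥ 29 mm → susceptible

Susceptible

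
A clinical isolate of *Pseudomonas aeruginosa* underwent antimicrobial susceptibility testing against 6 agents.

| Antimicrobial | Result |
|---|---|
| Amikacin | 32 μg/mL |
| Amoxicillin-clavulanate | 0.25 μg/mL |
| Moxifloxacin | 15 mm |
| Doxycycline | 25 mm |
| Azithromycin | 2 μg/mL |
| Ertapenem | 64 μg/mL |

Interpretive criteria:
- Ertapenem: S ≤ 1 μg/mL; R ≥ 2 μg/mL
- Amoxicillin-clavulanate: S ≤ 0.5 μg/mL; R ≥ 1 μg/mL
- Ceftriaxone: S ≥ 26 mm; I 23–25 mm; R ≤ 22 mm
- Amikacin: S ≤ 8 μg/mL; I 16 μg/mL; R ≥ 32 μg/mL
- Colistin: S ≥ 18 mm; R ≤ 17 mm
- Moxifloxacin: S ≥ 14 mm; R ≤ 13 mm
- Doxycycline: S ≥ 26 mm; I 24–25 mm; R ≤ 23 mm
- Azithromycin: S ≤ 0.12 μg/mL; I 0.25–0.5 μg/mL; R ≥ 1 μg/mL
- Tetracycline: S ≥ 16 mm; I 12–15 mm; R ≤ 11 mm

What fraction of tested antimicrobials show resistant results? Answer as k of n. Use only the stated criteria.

Amikacin (32 μg/mL) ≥ 32 μg/mL — R
Amoxicillin-clavulanate: 0.25 μg/mL is ≤ 0.5 μg/mL ⇒ susceptible
Moxifloxacin 15 mm: ≥ 14 mm — susceptible
Doxycycline 25 mm: in 24–25 mm → intermediate
Azithromycin (2 μg/mL) ≥ 1 μg/mL — Resistant
Ertapenem (64 μg/mL) ≥ 2 μg/mL ⇒ R
Resistant: 3/6

3 of 6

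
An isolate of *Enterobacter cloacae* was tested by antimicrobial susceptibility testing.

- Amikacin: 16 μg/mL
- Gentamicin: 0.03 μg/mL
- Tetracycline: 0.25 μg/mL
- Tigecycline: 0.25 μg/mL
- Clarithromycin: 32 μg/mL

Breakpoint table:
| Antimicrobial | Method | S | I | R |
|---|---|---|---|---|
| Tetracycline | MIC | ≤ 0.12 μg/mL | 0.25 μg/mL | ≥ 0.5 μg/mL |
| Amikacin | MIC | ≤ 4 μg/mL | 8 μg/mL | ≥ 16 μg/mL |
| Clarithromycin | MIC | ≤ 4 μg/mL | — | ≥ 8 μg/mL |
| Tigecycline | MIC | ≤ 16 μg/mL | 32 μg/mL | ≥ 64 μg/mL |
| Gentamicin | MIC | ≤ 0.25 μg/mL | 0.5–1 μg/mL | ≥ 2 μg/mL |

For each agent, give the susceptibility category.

Amikacin (16 μg/mL) ≥ 16 μg/mL — R
Gentamicin 0.03 μg/mL: ≤ 0.25 μg/mL — Susceptible
Tetracycline 0.25 μg/mL: = 0.25 μg/mL — I
Tigecycline (0.25 μg/mL) ≤ 16 μg/mL — susceptible
Clarithromycin 32 μg/mL: ≥ 8 μg/mL → Resistant

R, S, I, S, R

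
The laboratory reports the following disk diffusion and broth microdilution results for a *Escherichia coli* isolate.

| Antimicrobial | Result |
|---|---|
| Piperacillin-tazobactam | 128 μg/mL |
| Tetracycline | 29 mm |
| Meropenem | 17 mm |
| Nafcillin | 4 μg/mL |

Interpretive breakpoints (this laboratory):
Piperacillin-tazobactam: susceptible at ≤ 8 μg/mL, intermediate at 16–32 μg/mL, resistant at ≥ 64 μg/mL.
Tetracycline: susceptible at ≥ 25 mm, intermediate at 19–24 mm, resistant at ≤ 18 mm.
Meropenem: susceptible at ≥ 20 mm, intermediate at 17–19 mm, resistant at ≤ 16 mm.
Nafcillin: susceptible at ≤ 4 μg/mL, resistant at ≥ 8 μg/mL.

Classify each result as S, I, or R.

R, S, I, S

Piperacillin-tazobactam: 128 μg/mL is ≥ 64 μg/mL — resistant
Tetracycline 29 mm: ≥ 25 mm — Susceptible
Meropenem (17 mm) in 17–19 mm — Intermediate
Nafcillin (4 μg/mL) ≤ 4 μg/mL → Susceptible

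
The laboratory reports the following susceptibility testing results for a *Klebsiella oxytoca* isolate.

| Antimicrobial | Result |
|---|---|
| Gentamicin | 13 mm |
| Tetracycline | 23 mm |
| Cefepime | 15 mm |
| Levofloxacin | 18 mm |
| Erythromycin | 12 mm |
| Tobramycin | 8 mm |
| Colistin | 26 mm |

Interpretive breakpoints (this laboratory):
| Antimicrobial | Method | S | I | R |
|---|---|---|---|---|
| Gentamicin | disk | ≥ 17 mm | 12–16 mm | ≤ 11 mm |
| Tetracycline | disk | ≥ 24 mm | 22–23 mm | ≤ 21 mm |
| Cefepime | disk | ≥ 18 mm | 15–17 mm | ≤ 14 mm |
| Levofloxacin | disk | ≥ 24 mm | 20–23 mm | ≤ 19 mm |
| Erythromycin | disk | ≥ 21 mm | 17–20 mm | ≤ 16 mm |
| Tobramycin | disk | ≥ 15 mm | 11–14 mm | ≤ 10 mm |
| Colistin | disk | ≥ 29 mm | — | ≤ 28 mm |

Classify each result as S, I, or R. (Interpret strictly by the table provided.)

I, I, I, R, R, R, R

Gentamicin (13 mm) in 12–16 mm → Intermediate
Tetracycline (23 mm) in 22–23 mm — intermediate
Cefepime 15 mm: in 15–17 mm — intermediate
Levofloxacin: 18 mm is ≤ 19 mm — R
Erythromycin (12 mm) ≤ 16 mm — Resistant
Tobramycin: 8 mm is ≤ 10 mm → R
Colistin (26 mm) ≤ 28 mm → R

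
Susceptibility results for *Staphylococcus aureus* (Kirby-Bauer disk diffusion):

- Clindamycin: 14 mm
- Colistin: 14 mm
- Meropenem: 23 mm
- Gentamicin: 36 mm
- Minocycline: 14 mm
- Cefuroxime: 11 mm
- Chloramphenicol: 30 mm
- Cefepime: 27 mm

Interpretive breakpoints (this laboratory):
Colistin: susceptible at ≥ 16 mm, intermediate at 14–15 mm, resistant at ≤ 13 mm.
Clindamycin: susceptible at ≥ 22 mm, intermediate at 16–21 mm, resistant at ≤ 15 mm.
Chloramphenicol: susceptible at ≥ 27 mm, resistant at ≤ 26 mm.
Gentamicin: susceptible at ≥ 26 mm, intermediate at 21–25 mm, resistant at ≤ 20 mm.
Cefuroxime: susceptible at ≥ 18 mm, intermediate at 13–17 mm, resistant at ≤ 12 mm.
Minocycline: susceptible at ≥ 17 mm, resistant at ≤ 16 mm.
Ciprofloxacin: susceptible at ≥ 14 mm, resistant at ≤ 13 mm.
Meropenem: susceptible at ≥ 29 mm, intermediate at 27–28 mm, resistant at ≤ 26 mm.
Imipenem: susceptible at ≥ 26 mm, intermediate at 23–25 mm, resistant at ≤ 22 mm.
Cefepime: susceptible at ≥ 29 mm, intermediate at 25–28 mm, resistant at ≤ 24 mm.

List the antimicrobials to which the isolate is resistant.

clindamycin, meropenem, minocycline, cefuroxime

Clindamycin: 14 mm is ≤ 15 mm — resistant
Colistin: 14 mm is in 14–15 mm → intermediate
Meropenem: 23 mm is ≤ 26 mm → resistant
Gentamicin 36 mm: ≥ 26 mm — susceptible
Minocycline 14 mm: ≤ 16 mm — Resistant
Cefuroxime: 11 mm is ≤ 12 mm — resistant
Chloramphenicol (30 mm) ≥ 27 mm → S
Cefepime (27 mm) in 25–28 mm ⇒ Intermediate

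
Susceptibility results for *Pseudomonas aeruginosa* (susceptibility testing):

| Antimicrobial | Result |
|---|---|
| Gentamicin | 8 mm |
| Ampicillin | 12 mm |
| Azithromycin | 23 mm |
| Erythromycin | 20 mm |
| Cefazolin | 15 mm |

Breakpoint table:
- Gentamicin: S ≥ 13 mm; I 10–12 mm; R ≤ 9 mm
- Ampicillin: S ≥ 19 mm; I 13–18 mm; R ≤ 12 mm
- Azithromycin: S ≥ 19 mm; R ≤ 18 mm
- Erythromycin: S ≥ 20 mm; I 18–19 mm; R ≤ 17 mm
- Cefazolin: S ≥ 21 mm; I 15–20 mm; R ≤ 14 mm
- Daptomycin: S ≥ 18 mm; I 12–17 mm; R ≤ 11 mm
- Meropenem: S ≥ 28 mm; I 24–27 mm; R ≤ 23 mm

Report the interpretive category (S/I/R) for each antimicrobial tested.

Gentamicin: 8 mm is ≤ 9 mm — resistant
Ampicillin 12 mm: ≤ 12 mm — resistant
Azithromycin (23 mm) ≥ 19 mm — S
Erythromycin (20 mm) ≥ 20 mm ⇒ Susceptible
Cefazolin: 15 mm is in 15–20 mm — I

R, R, S, S, I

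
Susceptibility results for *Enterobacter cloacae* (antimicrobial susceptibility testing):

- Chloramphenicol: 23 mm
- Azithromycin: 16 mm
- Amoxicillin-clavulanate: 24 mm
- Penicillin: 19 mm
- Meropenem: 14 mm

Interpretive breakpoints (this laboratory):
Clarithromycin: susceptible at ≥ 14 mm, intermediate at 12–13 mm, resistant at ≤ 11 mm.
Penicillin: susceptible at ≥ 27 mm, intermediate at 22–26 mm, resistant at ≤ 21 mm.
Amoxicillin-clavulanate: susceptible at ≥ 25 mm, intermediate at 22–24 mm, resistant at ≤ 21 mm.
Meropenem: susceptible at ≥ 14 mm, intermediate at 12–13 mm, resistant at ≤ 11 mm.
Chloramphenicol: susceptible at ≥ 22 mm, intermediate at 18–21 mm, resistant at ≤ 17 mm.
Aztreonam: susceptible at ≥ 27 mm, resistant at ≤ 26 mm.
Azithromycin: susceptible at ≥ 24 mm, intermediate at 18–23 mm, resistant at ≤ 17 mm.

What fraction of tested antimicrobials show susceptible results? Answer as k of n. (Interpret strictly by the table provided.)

2 of 5

Chloramphenicol 23 mm: ≥ 22 mm — S
Azithromycin (16 mm) ≤ 17 mm ⇒ Resistant
Amoxicillin-clavulanate: 24 mm is in 22–24 mm — intermediate
Penicillin (19 mm) ≤ 21 mm → R
Meropenem: 14 mm is ≥ 14 mm — susceptible
Susceptible: 2/5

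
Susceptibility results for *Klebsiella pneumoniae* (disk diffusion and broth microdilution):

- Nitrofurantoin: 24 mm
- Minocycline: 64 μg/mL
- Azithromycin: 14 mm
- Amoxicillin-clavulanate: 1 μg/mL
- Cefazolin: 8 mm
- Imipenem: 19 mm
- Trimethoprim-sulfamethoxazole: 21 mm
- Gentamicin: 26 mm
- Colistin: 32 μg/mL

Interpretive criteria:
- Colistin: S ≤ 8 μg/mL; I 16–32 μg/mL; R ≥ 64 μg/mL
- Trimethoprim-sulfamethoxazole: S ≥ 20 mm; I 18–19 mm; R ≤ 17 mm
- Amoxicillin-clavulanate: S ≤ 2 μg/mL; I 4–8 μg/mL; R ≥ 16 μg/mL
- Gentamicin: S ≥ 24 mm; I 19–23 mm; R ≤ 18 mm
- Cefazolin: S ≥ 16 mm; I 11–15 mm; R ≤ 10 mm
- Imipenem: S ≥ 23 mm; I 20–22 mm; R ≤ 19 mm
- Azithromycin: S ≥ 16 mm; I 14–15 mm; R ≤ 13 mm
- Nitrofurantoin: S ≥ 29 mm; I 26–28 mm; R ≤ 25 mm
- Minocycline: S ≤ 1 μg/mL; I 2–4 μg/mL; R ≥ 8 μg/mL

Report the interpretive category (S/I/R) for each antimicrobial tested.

Nitrofurantoin (24 mm) ≤ 25 mm → resistant
Minocycline 64 μg/mL: ≥ 8 μg/mL ⇒ Resistant
Azithromycin (14 mm) in 14–15 mm — I
Amoxicillin-clavulanate (1 μg/mL) ≤ 2 μg/mL ⇒ S
Cefazolin 8 mm: ≤ 10 mm ⇒ R
Imipenem: 19 mm is ≤ 19 mm — R
Trimethoprim-sulfamethoxazole 21 mm: ≥ 20 mm ⇒ S
Gentamicin 26 mm: ≥ 24 mm — S
Colistin: 32 μg/mL is in 16–32 μg/mL — Intermediate

R, R, I, S, R, R, S, S, I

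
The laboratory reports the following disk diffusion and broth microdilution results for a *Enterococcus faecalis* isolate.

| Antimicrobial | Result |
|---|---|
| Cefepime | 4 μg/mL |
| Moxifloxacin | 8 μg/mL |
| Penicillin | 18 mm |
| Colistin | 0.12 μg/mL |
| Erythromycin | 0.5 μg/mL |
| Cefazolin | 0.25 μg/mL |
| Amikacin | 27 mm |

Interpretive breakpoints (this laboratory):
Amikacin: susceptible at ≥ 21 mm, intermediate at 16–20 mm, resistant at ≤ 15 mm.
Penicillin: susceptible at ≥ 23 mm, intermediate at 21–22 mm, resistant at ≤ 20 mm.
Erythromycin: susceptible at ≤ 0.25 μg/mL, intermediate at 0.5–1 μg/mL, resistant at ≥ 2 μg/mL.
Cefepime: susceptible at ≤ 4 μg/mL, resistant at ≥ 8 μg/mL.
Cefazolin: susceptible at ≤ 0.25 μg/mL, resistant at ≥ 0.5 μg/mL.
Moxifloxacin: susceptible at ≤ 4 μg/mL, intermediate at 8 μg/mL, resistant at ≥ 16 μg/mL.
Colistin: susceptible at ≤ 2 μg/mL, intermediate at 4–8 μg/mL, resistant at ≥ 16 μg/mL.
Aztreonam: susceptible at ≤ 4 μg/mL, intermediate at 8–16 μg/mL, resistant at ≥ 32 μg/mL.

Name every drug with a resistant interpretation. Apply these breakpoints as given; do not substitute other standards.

penicillin

Cefepime 4 μg/mL: ≤ 4 μg/mL — susceptible
Moxifloxacin 8 μg/mL: = 8 μg/mL — intermediate
Penicillin 18 mm: ≤ 20 mm ⇒ resistant
Colistin (0.12 μg/mL) ≤ 2 μg/mL ⇒ Susceptible
Erythromycin (0.5 μg/mL) in 0.5–1 μg/mL → Intermediate
Cefazolin 0.25 μg/mL: ≤ 0.25 μg/mL — S
Amikacin (27 mm) ≥ 21 mm — Susceptible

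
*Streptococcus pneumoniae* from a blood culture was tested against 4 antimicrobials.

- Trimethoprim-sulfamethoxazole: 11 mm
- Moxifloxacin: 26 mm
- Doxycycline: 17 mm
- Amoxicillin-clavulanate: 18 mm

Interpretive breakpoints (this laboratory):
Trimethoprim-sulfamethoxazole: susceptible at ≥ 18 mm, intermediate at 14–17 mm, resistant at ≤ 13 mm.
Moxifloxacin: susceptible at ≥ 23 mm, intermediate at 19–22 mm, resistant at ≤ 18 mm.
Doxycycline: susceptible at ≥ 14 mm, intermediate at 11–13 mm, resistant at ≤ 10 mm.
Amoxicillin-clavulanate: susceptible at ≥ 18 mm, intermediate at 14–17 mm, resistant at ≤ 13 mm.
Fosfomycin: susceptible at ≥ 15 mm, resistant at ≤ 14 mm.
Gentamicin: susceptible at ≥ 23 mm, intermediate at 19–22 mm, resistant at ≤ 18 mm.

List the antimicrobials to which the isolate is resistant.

trimethoprim-sulfamethoxazole

Trimethoprim-sulfamethoxazole 11 mm: ≤ 13 mm ⇒ R
Moxifloxacin (26 mm) ≥ 23 mm — susceptible
Doxycycline (17 mm) ≥ 14 mm → susceptible
Amoxicillin-clavulanate 18 mm: ≥ 18 mm ⇒ Susceptible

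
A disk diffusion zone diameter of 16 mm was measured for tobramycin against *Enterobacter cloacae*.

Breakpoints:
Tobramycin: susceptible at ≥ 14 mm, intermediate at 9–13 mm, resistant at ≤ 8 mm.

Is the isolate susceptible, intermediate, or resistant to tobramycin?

Tobramycin (16 mm) ≥ 14 mm — S

Susceptible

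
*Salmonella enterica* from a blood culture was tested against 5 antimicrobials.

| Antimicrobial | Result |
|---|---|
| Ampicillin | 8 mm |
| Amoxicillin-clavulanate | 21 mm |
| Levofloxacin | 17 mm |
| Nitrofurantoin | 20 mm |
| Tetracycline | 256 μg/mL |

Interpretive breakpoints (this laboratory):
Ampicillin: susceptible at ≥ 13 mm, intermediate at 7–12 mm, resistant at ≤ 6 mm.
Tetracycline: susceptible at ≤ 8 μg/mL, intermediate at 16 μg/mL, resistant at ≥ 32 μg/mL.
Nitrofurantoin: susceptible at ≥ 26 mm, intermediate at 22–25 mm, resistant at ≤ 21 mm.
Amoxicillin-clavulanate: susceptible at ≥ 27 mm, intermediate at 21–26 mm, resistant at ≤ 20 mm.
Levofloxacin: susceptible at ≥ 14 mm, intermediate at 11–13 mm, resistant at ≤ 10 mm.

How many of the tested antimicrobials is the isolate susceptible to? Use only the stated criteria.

1

Ampicillin: 8 mm is in 7–12 mm — intermediate
Amoxicillin-clavulanate 21 mm: in 21–26 mm — Intermediate
Levofloxacin 17 mm: ≥ 14 mm → Susceptible
Nitrofurantoin: 20 mm is ≤ 21 mm → resistant
Tetracycline: 256 μg/mL is ≥ 32 μg/mL → Resistant
Susceptible: 1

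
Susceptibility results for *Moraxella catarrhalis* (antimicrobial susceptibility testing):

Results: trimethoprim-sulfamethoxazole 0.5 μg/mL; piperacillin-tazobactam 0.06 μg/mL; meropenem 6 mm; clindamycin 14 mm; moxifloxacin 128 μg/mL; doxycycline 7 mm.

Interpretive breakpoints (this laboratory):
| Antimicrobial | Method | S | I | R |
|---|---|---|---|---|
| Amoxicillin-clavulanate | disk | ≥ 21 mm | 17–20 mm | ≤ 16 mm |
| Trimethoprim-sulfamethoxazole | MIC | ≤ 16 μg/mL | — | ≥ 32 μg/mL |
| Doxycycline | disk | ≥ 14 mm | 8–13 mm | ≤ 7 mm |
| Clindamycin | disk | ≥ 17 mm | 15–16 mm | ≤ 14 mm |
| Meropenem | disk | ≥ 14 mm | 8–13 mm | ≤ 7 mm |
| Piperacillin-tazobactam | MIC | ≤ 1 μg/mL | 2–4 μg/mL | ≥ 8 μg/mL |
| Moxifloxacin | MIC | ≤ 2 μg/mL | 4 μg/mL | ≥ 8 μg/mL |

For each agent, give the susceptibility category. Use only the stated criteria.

Trimethoprim-sulfamethoxazole 0.5 μg/mL: ≤ 16 μg/mL — susceptible
Piperacillin-tazobactam (0.06 μg/mL) ≤ 1 μg/mL — susceptible
Meropenem (6 mm) ≤ 7 mm → Resistant
Clindamycin 14 mm: ≤ 14 mm — resistant
Moxifloxacin (128 μg/mL) ≥ 8 μg/mL — R
Doxycycline 7 mm: ≤ 7 mm — resistant

S, S, R, R, R, R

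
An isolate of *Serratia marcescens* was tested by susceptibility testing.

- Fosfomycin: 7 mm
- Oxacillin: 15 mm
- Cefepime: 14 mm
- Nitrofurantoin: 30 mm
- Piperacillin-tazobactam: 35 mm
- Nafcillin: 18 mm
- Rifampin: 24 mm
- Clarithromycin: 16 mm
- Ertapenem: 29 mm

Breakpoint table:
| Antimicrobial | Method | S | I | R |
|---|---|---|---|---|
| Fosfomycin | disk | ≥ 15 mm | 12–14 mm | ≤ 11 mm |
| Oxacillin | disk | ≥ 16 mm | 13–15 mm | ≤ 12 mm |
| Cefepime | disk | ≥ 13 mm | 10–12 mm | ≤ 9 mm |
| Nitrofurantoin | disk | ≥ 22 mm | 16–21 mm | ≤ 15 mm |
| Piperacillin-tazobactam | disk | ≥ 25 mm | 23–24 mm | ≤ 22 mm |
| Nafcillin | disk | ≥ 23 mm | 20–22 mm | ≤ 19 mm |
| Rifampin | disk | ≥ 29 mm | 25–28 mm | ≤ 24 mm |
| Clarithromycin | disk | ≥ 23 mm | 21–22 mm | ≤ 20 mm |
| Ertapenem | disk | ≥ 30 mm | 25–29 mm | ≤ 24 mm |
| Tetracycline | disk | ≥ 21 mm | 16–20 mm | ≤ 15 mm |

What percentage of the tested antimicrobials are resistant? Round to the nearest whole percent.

44%

Fosfomycin: 7 mm is ≤ 11 mm → Resistant
Oxacillin: 15 mm is in 13–15 mm ⇒ intermediate
Cefepime: 14 mm is ≥ 13 mm — susceptible
Nitrofurantoin: 30 mm is ≥ 22 mm — S
Piperacillin-tazobactam (35 mm) ≥ 25 mm — Susceptible
Nafcillin: 18 mm is ≤ 19 mm — resistant
Rifampin: 24 mm is ≤ 24 mm ⇒ resistant
Clarithromycin: 16 mm is ≤ 20 mm ⇒ R
Ertapenem 29 mm: in 25–29 mm — Intermediate
Resistant: 4/9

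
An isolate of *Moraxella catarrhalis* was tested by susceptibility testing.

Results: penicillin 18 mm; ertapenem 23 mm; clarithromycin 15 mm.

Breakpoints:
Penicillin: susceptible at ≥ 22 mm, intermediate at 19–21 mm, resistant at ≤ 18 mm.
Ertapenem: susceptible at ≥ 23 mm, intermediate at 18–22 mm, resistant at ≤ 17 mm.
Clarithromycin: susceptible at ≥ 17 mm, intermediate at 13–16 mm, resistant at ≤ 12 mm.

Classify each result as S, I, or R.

Penicillin (18 mm) ≤ 18 mm → Resistant
Ertapenem (23 mm) ≥ 23 mm ⇒ S
Clarithromycin: 15 mm is in 13–16 mm → Intermediate

R, S, I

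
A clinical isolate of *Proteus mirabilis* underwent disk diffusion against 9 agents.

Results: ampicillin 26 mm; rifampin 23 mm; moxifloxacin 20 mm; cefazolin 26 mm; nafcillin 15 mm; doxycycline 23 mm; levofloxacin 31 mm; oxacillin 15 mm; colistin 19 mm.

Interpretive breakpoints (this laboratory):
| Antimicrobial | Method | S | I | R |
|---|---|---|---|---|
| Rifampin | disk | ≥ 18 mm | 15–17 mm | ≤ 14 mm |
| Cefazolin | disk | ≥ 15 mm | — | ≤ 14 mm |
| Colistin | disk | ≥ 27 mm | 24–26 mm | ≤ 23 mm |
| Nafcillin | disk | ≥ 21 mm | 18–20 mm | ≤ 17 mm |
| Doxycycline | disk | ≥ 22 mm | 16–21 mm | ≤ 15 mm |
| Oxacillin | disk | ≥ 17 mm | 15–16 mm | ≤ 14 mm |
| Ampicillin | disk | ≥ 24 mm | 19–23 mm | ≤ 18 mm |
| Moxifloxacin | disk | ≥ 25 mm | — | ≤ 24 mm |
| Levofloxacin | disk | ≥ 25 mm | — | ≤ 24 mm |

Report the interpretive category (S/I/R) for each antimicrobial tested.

Ampicillin (26 mm) ≥ 24 mm ⇒ susceptible
Rifampin: 23 mm is ≥ 18 mm ⇒ susceptible
Moxifloxacin: 20 mm is ≤ 24 mm → R
Cefazolin: 26 mm is ≥ 15 mm — Susceptible
Nafcillin: 15 mm is ≤ 17 mm → resistant
Doxycycline (23 mm) ≥ 22 mm → S
Levofloxacin 31 mm: ≥ 25 mm — S
Oxacillin (15 mm) in 15–16 mm — intermediate
Colistin: 19 mm is ≤ 23 mm ⇒ Resistant

S, S, R, S, R, S, S, I, R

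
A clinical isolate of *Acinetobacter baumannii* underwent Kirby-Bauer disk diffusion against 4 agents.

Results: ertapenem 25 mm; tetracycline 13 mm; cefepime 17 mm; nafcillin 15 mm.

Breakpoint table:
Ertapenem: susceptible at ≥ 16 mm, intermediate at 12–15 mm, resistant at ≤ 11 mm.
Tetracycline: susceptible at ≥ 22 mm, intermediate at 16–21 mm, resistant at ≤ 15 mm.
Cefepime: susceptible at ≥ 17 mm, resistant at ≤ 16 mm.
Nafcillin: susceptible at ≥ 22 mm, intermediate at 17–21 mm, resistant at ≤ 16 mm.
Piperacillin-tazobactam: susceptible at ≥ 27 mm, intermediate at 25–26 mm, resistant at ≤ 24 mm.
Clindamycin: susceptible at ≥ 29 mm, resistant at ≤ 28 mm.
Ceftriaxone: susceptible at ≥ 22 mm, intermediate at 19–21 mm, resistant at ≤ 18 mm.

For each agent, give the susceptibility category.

Ertapenem (25 mm) ≥ 16 mm → Susceptible
Tetracycline 13 mm: ≤ 15 mm — resistant
Cefepime 17 mm: ≥ 17 mm ⇒ susceptible
Nafcillin: 15 mm is ≤ 16 mm ⇒ R

S, R, S, R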